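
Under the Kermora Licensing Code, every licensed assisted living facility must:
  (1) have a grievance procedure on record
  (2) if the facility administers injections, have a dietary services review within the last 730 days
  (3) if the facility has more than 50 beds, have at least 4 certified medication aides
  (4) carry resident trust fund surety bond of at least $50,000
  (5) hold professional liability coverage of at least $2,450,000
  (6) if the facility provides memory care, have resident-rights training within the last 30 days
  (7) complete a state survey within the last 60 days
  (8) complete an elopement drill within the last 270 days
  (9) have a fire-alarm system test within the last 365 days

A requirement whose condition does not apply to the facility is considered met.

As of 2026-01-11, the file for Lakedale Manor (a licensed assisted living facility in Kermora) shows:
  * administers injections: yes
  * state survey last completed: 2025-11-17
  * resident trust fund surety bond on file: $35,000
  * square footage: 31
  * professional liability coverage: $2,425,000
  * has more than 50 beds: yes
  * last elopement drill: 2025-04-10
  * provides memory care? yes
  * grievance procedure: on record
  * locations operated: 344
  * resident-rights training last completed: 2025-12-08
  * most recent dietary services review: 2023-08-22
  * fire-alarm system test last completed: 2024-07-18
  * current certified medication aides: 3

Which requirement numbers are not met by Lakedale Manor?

1. grievance procedure present → met
2. condition 'administers injections' holds; dietary services review 873 days ago vs limit 730 → not met
3. condition 'has more than 50 beds' holds; certified medication aides 3 < 4 → not met
4. resident trust fund surety bond $35,000 < $50,000 → not met
5. professional liability coverage $2,425,000 < $2,450,000 → not met
6. condition 'provides memory care' holds; resident-rights training 34 days ago vs limit 30 → not met
7. state survey 55 days ago vs limit 60 → met
8. elopement drill 276 days ago vs limit 270 → not met
9. fire-alarm system test 542 days ago vs limit 365 → not met
Not met: 2, 3, 4, 5, 6, 8, 9

2, 3, 4, 5, 6, 8, 9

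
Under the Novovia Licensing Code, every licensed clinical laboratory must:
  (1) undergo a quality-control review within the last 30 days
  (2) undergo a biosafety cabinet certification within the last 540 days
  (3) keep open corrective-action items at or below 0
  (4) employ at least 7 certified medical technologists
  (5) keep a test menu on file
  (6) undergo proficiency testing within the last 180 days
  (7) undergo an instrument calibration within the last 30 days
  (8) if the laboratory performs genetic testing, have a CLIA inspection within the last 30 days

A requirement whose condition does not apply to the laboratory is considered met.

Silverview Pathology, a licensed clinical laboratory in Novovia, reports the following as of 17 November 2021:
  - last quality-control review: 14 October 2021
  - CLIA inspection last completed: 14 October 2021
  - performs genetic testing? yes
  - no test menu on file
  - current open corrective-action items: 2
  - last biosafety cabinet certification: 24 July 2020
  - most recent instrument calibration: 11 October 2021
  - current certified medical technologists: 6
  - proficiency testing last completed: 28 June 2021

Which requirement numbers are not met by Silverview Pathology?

1. quality-control review 34 days ago vs limit 30 → not met
2. biosafety cabinet certification 481 days ago vs limit 540 → met
3. open corrective-action items 2 > 0 → not met
4. certified medical technologists 6 < 7 → not met
5. test menu absent → not met
6. proficiency testing 142 days ago vs limit 180 → met
7. instrument calibration 37 days ago vs limit 30 → not met
8. condition 'performs genetic testing' holds; CLIA inspection 34 days ago vs limit 30 → not met
Not met: 1, 3, 4, 5, 7, 8

1, 3, 4, 5, 7, 8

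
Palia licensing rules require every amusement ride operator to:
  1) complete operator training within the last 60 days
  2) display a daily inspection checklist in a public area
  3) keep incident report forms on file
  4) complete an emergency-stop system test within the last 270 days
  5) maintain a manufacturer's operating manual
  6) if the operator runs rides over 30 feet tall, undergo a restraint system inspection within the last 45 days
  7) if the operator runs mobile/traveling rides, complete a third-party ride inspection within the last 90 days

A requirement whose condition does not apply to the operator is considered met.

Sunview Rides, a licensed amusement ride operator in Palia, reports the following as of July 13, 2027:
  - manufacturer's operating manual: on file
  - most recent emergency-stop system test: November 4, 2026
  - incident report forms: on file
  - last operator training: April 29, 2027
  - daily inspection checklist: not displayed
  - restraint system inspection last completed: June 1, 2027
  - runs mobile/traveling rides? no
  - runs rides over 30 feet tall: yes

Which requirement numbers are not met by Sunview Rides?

1, 2

1. operator training 75 days ago vs limit 60 → not met
2. daily inspection checklist absent → not met
3. incident report forms present → met
4. emergency-stop system test 251 days ago vs limit 270 → met
5. manufacturer's operating manual present → met
6. condition 'runs rides over 30 feet tall' holds; restraint system inspection 42 days ago vs limit 45 → met
7. condition 'runs mobile/traveling rides' does not hold → requirement n/a → met
Not met: 1, 2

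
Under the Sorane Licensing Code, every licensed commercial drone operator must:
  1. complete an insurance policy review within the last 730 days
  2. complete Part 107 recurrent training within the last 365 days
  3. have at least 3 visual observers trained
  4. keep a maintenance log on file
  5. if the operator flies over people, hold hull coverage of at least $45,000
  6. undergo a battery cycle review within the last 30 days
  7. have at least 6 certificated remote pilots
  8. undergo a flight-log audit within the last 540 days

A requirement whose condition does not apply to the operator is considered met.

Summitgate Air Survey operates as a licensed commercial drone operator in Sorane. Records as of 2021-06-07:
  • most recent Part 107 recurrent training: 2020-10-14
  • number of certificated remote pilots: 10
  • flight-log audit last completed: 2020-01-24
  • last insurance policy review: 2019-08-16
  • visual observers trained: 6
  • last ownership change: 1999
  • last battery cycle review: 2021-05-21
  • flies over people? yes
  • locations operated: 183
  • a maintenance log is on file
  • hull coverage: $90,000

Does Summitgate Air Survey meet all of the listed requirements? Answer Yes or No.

Yes

1. insurance policy review 661 days ago vs limit 730 → met
2. Part 107 recurrent training 236 days ago vs limit 365 → met
3. visual observers trained 6 ≥ 3 → met
4. maintenance log present → met
5. condition 'flies over people' holds; hull coverage $90,000 ≥ $45,000 → met
6. battery cycle review 17 days ago vs limit 30 → met
7. certificated remote pilots 10 ≥ 6 → met
8. flight-log audit 500 days ago vs limit 540 → met
All met.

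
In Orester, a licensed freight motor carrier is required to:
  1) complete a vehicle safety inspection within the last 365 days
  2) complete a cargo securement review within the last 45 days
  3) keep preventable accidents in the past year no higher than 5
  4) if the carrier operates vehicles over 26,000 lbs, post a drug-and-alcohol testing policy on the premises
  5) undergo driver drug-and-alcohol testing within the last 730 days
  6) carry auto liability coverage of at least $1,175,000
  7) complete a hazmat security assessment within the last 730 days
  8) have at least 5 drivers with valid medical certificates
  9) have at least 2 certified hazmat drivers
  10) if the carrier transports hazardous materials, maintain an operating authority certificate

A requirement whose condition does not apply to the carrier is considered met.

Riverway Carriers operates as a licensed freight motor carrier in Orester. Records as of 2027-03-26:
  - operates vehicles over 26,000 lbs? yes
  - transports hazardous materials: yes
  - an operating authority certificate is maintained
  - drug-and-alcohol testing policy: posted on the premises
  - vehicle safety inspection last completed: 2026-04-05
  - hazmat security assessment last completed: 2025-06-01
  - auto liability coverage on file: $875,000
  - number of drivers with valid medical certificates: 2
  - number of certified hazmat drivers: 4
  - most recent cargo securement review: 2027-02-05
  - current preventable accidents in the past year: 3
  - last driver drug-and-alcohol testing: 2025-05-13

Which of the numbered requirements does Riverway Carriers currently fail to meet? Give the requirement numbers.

1. vehicle safety inspection 355 days ago vs limit 365 → met
2. cargo securement review 49 days ago vs limit 45 → not met
3. preventable accidents in the past year 3 ≤ 5 → met
4. condition 'operates vehicles over 26,000 lbs' holds; drug-and-alcohol testing policy present → met
5. driver drug-and-alcohol testing 682 days ago vs limit 730 → met
6. auto liability coverage $875,000 < $1,175,000 → not met
7. hazmat security assessment 663 days ago vs limit 730 → met
8. drivers with valid medical certificates 2 < 5 → not met
9. certified hazmat drivers 4 ≥ 2 → met
10. condition 'transports hazardous materials' holds; operating authority certificate present → met
Not met: 2, 6, 8

2, 6, 8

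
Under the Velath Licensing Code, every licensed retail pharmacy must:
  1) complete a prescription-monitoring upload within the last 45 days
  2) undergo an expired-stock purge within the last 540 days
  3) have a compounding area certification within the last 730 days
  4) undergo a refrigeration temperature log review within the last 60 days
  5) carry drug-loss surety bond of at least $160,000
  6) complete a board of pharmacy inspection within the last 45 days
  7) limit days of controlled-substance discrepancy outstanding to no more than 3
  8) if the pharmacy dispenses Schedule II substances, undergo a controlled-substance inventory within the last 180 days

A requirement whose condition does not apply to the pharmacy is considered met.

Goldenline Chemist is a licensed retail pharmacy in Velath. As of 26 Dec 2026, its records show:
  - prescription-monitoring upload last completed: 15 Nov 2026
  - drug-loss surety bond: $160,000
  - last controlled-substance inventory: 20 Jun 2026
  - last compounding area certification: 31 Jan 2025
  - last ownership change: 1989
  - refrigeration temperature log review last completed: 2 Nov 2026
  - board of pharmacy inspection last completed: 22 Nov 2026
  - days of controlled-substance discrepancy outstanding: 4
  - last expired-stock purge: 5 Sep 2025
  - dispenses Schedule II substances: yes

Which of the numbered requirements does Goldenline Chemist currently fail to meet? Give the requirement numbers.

1. prescription-monitoring upload 41 days ago vs limit 45 → met
2. expired-stock purge 477 days ago vs limit 540 → met
3. compounding area certification 694 days ago vs limit 730 → met
4. refrigeration temperature log review 54 days ago vs limit 60 → met
5. drug-loss surety bond $160,000 ≥ $160,000 → met
6. board of pharmacy inspection 34 days ago vs limit 45 → met
7. days of controlled-substance discrepancy outstanding 4 > 3 → not met
8. condition 'dispenses Schedule II substances' holds; controlled-substance inventory 189 days ago vs limit 180 → not met
Not met: 7, 8

7, 8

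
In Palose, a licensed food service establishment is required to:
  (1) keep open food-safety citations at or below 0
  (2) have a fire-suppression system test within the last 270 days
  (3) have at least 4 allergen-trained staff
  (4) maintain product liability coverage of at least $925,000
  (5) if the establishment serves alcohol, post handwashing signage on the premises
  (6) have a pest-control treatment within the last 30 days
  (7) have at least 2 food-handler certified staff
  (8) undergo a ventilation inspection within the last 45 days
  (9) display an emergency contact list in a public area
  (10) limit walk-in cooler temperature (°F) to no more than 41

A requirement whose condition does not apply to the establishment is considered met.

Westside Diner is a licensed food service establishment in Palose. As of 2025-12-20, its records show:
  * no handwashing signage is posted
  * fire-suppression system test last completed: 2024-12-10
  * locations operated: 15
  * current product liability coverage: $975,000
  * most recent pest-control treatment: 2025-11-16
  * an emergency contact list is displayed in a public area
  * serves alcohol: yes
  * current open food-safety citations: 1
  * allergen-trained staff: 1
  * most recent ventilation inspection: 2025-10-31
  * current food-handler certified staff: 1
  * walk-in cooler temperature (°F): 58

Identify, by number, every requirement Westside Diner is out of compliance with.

1, 2, 3, 5, 6, 7, 8, 10

1. open food-safety citations 1 > 0 → not met
2. fire-suppression system test 375 days ago vs limit 270 → not met
3. allergen-trained staff 1 < 4 → not met
4. product liability coverage $975,000 ≥ $925,000 → met
5. condition 'serves alcohol' holds; handwashing signage absent → not met
6. pest-control treatment 34 days ago vs limit 30 → not met
7. food-handler certified staff 1 < 2 → not met
8. ventilation inspection 50 days ago vs limit 45 → not met
9. emergency contact list present → met
10. walk-in cooler temperature (°F) 58 > 41 → not met
Not met: 1, 2, 3, 5, 6, 7, 8, 10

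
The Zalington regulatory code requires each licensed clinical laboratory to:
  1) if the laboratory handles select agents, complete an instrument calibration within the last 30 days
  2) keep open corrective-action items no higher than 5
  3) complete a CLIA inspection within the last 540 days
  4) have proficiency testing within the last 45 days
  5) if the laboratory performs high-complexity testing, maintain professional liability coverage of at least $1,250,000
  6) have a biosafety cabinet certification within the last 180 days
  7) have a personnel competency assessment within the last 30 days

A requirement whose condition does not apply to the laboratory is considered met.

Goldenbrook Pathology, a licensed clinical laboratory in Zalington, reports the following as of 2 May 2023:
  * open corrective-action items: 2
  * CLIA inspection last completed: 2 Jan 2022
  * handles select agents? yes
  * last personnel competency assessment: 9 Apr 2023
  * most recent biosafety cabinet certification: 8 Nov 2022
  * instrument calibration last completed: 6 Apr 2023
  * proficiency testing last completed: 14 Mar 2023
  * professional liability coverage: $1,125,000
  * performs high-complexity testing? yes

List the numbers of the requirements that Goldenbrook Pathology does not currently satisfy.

4, 5

1. condition 'handles select agents' holds; instrument calibration 26 days ago vs limit 30 → met
2. open corrective-action items 2 ≤ 5 → met
3. CLIA inspection 485 days ago vs limit 540 → met
4. proficiency testing 49 days ago vs limit 45 → not met
5. condition 'performs high-complexity testing' holds; professional liability coverage $1,125,000 < $1,250,000 → not met
6. biosafety cabinet certification 175 days ago vs limit 180 → met
7. personnel competency assessment 23 days ago vs limit 30 → met
Not met: 4, 5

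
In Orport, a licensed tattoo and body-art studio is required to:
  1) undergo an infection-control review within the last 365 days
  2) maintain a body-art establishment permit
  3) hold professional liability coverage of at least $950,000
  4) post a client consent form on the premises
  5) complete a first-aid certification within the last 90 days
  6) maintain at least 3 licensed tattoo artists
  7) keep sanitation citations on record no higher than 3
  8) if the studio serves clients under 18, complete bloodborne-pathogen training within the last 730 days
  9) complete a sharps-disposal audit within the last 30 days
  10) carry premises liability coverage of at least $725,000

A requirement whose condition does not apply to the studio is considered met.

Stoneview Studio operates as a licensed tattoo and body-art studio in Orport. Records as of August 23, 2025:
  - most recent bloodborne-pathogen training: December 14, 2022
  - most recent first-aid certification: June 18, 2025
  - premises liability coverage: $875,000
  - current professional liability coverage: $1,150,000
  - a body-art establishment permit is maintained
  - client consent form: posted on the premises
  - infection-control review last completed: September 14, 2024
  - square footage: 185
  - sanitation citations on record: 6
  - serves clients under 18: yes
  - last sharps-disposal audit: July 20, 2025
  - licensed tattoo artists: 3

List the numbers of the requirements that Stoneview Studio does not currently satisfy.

1. infection-control review 343 days ago vs limit 365 → met
2. body-art establishment permit present → met
3. professional liability coverage $1,150,000 ≥ $950,000 → met
4. client consent form present → met
5. first-aid certification 66 days ago vs limit 90 → met
6. licensed tattoo artists 3 ≥ 3 → met
7. sanitation citations on record 6 > 3 → not met
8. condition 'serves clients under 18' holds; bloodborne-pathogen training 983 days ago vs limit 730 → not met
9. sharps-disposal audit 34 days ago vs limit 30 → not met
10. premises liability coverage $875,000 ≥ $725,000 → met
Not met: 7, 8, 9

7, 8, 9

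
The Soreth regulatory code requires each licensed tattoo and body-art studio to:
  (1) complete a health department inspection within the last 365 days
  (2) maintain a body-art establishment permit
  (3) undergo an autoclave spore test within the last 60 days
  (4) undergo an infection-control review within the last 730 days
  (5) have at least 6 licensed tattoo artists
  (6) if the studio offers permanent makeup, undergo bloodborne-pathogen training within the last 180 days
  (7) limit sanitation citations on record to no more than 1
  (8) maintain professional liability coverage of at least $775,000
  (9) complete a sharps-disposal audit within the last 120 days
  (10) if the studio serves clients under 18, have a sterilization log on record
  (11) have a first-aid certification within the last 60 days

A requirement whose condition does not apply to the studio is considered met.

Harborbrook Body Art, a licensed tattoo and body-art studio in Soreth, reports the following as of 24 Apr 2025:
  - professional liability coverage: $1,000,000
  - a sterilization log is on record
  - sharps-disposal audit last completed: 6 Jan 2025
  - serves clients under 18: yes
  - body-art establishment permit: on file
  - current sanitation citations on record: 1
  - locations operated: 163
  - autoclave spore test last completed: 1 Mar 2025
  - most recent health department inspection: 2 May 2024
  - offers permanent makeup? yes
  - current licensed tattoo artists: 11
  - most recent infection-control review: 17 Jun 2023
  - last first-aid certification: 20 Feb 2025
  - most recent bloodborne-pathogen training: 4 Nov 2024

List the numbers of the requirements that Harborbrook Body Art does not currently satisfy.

1. health department inspection 357 days ago vs limit 365 → met
2. body-art establishment permit present → met
3. autoclave spore test 54 days ago vs limit 60 → met
4. infection-control review 677 days ago vs limit 730 → met
5. licensed tattoo artists 11 ≥ 6 → met
6. condition 'offers permanent makeup' holds; bloodborne-pathogen training 171 days ago vs limit 180 → met
7. sanitation citations on record 1 ≤ 1 → met
8. professional liability coverage $1,000,000 ≥ $775,000 → met
9. sharps-disposal audit 108 days ago vs limit 120 → met
10. condition 'serves clients under 18' holds; sterilization log present → met
11. first-aid certification 63 days ago vs limit 60 → not met
Not met: 11

11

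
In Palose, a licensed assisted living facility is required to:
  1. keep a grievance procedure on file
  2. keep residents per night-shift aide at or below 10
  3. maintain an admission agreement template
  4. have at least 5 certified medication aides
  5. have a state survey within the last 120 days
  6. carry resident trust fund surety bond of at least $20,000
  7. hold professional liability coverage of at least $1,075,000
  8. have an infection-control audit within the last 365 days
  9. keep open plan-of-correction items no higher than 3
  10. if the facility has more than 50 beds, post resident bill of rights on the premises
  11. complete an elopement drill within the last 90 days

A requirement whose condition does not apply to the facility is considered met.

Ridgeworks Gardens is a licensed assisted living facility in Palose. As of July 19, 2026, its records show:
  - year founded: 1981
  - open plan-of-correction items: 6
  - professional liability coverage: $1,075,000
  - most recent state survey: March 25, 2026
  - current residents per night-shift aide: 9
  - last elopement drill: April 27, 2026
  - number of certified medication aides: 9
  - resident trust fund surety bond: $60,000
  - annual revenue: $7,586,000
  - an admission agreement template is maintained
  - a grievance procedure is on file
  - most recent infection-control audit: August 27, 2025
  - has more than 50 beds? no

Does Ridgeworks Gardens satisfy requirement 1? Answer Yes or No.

1. grievance procedure present → met

Yes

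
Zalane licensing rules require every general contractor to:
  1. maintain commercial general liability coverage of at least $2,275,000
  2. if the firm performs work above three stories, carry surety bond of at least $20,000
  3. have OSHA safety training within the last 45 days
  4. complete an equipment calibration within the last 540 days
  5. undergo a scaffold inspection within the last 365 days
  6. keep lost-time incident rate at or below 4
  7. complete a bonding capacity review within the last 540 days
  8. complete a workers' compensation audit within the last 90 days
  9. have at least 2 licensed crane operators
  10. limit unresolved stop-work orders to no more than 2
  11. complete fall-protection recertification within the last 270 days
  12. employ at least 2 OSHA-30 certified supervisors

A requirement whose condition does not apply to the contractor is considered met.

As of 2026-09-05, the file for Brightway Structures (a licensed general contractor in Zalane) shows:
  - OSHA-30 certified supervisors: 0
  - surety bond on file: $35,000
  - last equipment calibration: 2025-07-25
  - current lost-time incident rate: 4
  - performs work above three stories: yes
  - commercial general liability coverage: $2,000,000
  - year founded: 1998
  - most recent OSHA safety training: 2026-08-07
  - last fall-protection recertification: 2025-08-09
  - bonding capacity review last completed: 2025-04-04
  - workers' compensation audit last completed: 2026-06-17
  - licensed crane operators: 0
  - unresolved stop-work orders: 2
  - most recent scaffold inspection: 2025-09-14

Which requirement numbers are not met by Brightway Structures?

1. commercial general liability coverage $2,000,000 < $2,275,000 → not met
2. condition 'performs work above three stories' holds; surety bond $35,000 ≥ $20,000 → met
3. OSHA safety training 29 days ago vs limit 45 → met
4. equipment calibration 407 days ago vs limit 540 → met
5. scaffold inspection 356 days ago vs limit 365 → met
6. lost-time incident rate 4 ≤ 4 → met
7. bonding capacity review 519 days ago vs limit 540 → met
8. workers' compensation audit 80 days ago vs limit 90 → met
9. licensed crane operators 0 < 2 → not met
10. unresolved stop-work orders 2 ≤ 2 → met
11. fall-protection recertification 392 days ago vs limit 270 → not met
12. OSHA-30 certified supervisors 0 < 2 → not met
Not met: 1, 9, 11, 12

1, 9, 11, 12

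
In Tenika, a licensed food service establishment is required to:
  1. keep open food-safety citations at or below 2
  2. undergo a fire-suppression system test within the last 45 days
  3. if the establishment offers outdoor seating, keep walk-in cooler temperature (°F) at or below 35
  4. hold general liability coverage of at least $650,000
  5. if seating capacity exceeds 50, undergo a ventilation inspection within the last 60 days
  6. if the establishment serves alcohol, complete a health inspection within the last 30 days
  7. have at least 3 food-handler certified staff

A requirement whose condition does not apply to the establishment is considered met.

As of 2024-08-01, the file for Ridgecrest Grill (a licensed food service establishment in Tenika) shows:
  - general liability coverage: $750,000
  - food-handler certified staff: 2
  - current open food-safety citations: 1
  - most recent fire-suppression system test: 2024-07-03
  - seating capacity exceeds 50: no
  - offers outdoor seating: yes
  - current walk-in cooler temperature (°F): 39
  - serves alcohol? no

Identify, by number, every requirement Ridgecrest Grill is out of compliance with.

1. open food-safety citations 1 ≤ 2 → met
2. fire-suppression system test 29 days ago vs limit 45 → met
3. condition 'offers outdoor seating' holds; walk-in cooler temperature (°F) 39 > 35 → not met
4. general liability coverage $750,000 ≥ $650,000 → met
5. condition 'seating capacity exceeds 50' does not hold → requirement n/a → met
6. condition 'serves alcohol' does not hold → requirement n/a → met
7. food-handler certified staff 2 < 3 → not met
Not met: 3, 7

3, 7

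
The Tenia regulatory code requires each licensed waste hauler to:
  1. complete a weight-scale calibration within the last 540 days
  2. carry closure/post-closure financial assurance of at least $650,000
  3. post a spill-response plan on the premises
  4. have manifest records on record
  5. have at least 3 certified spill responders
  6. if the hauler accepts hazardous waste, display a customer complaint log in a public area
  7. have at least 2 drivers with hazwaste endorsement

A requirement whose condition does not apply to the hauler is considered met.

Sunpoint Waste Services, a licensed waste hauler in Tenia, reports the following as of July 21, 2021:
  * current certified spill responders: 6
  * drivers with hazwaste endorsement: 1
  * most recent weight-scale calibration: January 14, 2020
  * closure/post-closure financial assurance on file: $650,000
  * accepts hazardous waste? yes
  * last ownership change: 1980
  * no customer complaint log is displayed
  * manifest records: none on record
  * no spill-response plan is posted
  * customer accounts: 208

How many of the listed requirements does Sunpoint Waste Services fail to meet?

1. weight-scale calibration 554 days ago vs limit 540 → not met
2. closure/post-closure financial assurance $650,000 ≥ $650,000 → met
3. spill-response plan absent → not met
4. manifest records absent → not met
5. certified spill responders 6 ≥ 3 → met
6. condition 'accepts hazardous waste' holds; customer complaint log absent → not met
7. drivers with hazwaste endorsement 1 < 2 → not met
Not met: 5 of 7

5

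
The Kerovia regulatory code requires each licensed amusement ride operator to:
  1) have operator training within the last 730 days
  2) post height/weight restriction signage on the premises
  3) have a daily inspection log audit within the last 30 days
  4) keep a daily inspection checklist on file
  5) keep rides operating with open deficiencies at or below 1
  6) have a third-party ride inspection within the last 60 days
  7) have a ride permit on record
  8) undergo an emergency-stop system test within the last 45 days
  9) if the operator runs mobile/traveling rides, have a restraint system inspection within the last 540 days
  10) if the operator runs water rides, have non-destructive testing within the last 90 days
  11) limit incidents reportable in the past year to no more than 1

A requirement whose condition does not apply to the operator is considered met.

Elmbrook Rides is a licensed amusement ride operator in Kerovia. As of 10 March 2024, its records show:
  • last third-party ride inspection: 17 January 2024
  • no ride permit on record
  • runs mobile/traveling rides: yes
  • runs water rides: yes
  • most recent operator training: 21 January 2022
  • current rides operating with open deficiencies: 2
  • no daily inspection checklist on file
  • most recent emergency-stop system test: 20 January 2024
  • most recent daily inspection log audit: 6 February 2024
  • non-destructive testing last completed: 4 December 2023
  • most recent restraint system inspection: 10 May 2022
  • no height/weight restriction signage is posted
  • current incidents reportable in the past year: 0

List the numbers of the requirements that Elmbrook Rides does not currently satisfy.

1, 2, 3, 4, 5, 7, 8, 9, 10

1. operator training 779 days ago vs limit 730 → not met
2. height/weight restriction signage absent → not met
3. daily inspection log audit 33 days ago vs limit 30 → not met
4. daily inspection checklist absent → not met
5. rides operating with open deficiencies 2 > 1 → not met
6. third-party ride inspection 53 days ago vs limit 60 → met
7. ride permit absent → not met
8. emergency-stop system test 50 days ago vs limit 45 → not met
9. condition 'runs mobile/traveling rides' holds; restraint system inspection 670 days ago vs limit 540 → not met
10. condition 'runs water rides' holds; non-destructive testing 97 days ago vs limit 90 → not met
11. incidents reportable in the past year 0 ≤ 1 → met
Not met: 1, 2, 3, 4, 5, 7, 8, 9, 10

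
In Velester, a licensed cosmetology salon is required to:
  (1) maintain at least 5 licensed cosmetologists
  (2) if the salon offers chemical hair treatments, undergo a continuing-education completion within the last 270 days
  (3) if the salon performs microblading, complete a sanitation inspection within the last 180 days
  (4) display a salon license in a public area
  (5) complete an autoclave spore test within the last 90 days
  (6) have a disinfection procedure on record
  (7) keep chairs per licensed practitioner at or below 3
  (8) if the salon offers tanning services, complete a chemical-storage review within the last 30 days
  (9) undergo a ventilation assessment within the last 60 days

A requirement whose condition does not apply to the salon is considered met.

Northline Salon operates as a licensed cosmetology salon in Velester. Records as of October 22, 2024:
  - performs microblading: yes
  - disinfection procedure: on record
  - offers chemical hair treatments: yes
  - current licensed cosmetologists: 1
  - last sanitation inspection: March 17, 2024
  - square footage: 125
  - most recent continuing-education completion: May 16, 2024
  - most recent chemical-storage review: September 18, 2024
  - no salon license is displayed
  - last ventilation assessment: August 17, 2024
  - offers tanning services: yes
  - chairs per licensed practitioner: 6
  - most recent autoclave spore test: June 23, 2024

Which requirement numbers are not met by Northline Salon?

1. licensed cosmetologists 1 < 5 → not met
2. condition 'offers chemical hair treatments' holds; continuing-education completion 159 days ago vs limit 270 → met
3. condition 'performs microblading' holds; sanitation inspection 219 days ago vs limit 180 → not met
4. salon license absent → not met
5. autoclave spore test 121 days ago vs limit 90 → not met
6. disinfection procedure present → met
7. chairs per licensed practitioner 6 > 3 → not met
8. condition 'offers tanning services' holds; chemical-storage review 34 days ago vs limit 30 → not met
9. ventilation assessment 66 days ago vs limit 60 → not met
Not met: 1, 3, 4, 5, 7, 8, 9

1, 3, 4, 5, 7, 8, 9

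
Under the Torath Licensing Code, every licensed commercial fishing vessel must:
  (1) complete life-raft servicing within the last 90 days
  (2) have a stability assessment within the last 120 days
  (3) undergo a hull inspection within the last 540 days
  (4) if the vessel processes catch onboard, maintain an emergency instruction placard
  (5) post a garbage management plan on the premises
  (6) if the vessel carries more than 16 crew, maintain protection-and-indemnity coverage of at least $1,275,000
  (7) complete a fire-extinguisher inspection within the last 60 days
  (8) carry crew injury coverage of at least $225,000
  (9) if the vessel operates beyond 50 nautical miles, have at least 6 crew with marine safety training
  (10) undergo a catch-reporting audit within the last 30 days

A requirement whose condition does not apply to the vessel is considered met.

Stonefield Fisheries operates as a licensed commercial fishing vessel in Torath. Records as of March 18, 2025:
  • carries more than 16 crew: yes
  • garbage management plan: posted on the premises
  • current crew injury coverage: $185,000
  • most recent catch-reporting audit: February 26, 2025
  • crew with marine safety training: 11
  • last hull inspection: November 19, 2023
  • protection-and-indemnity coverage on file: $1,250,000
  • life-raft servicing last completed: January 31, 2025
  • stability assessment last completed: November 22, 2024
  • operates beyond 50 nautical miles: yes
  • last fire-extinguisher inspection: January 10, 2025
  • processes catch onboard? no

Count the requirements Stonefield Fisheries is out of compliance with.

1. life-raft servicing 46 days ago vs limit 90 → met
2. stability assessment 116 days ago vs limit 120 → met
3. hull inspection 485 days ago vs limit 540 → met
4. condition 'processes catch onboard' does not hold → requirement n/a → met
5. garbage management plan present → met
6. condition 'carries more than 16 crew' holds; protection-and-indemnity coverage $1,250,000 < $1,275,000 → not met
7. fire-extinguisher inspection 67 days ago vs limit 60 → not met
8. crew injury coverage $185,000 < $225,000 → not met
9. condition 'operates beyond 50 nautical miles' holds; crew with marine safety training 11 ≥ 6 → met
10. catch-reporting audit 20 days ago vs limit 30 → met
Not met: 3 of 10

3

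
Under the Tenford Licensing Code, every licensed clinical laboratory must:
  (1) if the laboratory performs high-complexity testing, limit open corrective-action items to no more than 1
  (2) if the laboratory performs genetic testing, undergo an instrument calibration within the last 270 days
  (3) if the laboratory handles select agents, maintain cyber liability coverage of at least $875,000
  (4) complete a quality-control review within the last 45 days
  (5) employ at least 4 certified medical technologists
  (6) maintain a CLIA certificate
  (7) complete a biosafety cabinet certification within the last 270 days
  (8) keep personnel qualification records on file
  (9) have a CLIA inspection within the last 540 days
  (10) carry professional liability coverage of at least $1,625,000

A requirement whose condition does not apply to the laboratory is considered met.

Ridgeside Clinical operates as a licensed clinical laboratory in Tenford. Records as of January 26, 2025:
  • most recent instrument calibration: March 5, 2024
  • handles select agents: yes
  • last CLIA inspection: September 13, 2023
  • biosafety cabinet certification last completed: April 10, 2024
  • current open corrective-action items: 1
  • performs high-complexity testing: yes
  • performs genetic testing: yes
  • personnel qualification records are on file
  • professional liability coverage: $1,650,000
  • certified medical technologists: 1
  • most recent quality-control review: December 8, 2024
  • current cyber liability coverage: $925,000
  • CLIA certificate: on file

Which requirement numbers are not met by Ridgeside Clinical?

2, 4, 5, 7

1. condition 'performs high-complexity testing' holds; open corrective-action items 1 ≤ 1 → met
2. condition 'performs genetic testing' holds; instrument calibration 327 days ago vs limit 270 → not met
3. condition 'handles select agents' holds; cyber liability coverage $925,000 ≥ $875,000 → met
4. quality-control review 49 days ago vs limit 45 → not met
5. certified medical technologists 1 < 4 → not met
6. CLIA certificate present → met
7. biosafety cabinet certification 291 days ago vs limit 270 → not met
8. personnel qualification records present → met
9. CLIA inspection 501 days ago vs limit 540 → met
10. professional liability coverage $1,650,000 ≥ $1,625,000 → met
Not met: 2, 4, 5, 7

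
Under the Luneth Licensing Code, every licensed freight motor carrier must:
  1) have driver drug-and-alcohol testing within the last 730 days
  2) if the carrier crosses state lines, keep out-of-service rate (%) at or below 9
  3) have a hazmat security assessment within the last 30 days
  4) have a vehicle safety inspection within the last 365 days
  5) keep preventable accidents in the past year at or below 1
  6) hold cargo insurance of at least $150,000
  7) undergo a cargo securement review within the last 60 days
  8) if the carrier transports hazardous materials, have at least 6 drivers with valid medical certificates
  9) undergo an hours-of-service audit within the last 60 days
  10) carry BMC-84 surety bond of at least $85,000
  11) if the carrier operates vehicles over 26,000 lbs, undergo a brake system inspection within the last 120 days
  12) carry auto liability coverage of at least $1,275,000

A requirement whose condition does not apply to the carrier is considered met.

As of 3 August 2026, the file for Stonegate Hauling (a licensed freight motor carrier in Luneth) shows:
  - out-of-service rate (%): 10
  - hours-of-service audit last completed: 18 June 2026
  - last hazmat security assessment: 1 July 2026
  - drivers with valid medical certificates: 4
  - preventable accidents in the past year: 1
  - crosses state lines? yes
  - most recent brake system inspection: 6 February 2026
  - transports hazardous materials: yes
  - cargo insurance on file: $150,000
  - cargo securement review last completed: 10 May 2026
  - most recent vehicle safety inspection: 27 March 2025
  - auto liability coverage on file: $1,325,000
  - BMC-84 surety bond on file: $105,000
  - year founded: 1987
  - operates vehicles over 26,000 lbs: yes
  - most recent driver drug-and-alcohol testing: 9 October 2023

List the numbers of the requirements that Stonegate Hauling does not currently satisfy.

1. driver drug-and-alcohol testing 1029 days ago vs limit 730 → not met
2. condition 'crosses state lines' holds; out-of-service rate (%) 10 > 9 → not met
3. hazmat security assessment 33 days ago vs limit 30 → not met
4. vehicle safety inspection 494 days ago vs limit 365 → not met
5. preventable accidents in the past year 1 ≤ 1 → met
6. cargo insurance $150,000 ≥ $150,000 → met
7. cargo securement review 85 days ago vs limit 60 → not met
8. condition 'transports hazardous materials' holds; drivers with valid medical certificates 4 < 6 → not met
9. hours-of-service audit 46 days ago vs limit 60 → met
10. BMC-84 surety bond $105,000 ≥ $85,000 → met
11. condition 'operates vehicles over 26,000 lbs' holds; brake system inspection 178 days ago vs limit 120 → not met
12. auto liability coverage $1,325,000 ≥ $1,275,000 → met
Not met: 1, 2, 3, 4, 7, 8, 11

1, 2, 3, 4, 7, 8, 11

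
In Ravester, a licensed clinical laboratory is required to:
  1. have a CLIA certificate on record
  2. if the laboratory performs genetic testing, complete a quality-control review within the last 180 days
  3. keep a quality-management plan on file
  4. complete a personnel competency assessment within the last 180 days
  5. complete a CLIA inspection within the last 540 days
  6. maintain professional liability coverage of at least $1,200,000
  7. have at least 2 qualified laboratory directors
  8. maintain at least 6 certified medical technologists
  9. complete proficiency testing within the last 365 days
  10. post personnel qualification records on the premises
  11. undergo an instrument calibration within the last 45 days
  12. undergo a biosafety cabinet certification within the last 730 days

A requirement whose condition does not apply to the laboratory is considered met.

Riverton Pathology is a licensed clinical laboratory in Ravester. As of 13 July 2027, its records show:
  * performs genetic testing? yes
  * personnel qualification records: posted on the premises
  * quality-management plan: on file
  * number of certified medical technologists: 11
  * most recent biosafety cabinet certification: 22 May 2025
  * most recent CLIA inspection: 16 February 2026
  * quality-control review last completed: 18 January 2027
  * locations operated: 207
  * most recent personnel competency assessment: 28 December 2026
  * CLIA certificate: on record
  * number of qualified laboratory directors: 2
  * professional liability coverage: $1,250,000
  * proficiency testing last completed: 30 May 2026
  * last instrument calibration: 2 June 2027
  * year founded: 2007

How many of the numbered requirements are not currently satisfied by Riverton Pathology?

1. CLIA certificate present → met
2. condition 'performs genetic testing' holds; quality-control review 176 days ago vs limit 180 → met
3. quality-management plan present → met
4. personnel competency assessment 197 days ago vs limit 180 → not met
5. CLIA inspection 512 days ago vs limit 540 → met
6. professional liability coverage $1,250,000 ≥ $1,200,000 → met
7. qualified laboratory directors 2 ≥ 2 → met
8. certified medical technologists 11 ≥ 6 → met
9. proficiency testing 409 days ago vs limit 365 → not met
10. personnel qualification records present → met
11. instrument calibration 41 days ago vs limit 45 → met
12. biosafety cabinet certification 782 days ago vs limit 730 → not met
Not met: 3 of 12

3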